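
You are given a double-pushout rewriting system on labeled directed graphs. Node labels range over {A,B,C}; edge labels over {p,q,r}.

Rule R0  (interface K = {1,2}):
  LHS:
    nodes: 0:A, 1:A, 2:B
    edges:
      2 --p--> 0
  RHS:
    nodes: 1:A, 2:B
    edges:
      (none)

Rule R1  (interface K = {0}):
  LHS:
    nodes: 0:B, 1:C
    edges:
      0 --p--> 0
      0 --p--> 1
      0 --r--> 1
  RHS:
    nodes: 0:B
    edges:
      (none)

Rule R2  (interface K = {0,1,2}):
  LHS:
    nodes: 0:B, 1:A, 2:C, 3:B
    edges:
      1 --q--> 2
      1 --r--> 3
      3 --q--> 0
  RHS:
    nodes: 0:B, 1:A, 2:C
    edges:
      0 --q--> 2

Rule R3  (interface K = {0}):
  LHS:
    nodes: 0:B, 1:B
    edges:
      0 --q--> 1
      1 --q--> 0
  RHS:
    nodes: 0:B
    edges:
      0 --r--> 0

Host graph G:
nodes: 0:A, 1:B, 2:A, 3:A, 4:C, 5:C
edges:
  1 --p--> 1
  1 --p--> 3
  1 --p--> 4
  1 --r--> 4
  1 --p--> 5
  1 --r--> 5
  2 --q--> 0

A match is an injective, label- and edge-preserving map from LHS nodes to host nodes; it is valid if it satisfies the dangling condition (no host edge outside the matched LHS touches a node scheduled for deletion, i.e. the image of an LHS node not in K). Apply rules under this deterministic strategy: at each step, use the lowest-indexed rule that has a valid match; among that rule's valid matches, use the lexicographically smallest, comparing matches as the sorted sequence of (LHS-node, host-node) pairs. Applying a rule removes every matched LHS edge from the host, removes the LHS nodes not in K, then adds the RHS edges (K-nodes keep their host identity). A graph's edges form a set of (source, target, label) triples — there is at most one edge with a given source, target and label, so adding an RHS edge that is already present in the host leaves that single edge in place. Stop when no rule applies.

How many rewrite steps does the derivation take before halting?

start.  V:6 E:7  edges: 1-p->1 1-p->3 1-p->4 1-r->4 1-p->5 1-r->5 2-q->0
1. fire R0 via {0↦3, 1↦0, 2↦1}  →  V:5 E:6  edges: 1-p->1 1-p->4 1-r->4 1-p->5 1-r->5 2-q->0
2. fire R1 via {0↦1, 1↦4}  →  V:4 E:3  edges: 1-p->5 1-r->5 2-q->0
normal form: no rule applies after step 2

Answer: 2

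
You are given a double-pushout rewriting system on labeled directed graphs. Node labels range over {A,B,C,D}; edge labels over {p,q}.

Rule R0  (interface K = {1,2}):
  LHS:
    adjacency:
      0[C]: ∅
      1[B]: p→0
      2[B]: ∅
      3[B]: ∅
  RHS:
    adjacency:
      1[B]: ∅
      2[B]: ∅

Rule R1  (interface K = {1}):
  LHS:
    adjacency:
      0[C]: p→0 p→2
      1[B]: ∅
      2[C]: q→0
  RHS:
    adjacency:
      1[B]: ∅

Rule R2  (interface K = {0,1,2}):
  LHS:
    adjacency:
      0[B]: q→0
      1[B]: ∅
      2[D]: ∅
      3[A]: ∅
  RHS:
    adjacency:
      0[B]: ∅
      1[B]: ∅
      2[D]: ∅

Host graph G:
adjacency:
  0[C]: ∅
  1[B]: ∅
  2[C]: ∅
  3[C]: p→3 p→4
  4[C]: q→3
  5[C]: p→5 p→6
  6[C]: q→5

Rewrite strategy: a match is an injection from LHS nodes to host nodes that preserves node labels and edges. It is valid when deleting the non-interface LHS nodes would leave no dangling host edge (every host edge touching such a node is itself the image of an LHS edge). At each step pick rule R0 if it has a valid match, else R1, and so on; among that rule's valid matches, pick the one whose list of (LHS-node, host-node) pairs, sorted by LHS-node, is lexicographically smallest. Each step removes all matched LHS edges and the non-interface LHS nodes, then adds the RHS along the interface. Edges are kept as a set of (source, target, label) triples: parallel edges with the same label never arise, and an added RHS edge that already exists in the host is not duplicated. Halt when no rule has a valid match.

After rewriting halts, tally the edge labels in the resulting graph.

[0] host  ⇒  7 nodes, 6 edges  {3-p->3 3-p->4 4-q->3 5-p->5 5-p->6 6-q->5}
[1] R1 @ {0↦3, 1↦1, 2↦4}  ⇒  5 nodes, 3 edges  {5-p->5 5-p->6 6-q->5}
[2] R1 @ {0↦5, 1↦1, 2↦6}  ⇒  3 nodes, 0 edges  {∅}
halt: no rule applies after step 2
NF edges: []

Answer: (no edges)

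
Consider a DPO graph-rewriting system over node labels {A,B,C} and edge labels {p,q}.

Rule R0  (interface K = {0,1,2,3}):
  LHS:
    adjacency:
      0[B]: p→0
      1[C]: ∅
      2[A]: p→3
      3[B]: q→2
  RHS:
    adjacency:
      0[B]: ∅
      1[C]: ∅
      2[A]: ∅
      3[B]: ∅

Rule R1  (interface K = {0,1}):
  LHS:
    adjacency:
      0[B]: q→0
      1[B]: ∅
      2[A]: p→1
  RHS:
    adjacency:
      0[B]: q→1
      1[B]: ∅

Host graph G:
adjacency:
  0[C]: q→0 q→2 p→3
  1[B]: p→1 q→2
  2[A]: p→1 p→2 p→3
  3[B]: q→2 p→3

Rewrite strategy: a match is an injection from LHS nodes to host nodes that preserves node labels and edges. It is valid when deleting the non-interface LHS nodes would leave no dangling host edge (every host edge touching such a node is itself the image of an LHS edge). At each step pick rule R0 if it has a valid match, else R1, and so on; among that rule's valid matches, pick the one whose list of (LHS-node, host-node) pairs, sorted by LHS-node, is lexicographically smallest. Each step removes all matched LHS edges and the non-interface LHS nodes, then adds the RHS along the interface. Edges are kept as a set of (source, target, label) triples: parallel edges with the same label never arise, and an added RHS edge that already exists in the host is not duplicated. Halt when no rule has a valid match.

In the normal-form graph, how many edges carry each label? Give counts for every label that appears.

initial: |V|=4 |E|=10  E = 0-q->0 0-q->2 0-p->3 1-p->1 1-q->2 2-p->1 2-p->2 2-p->3 3-q->2 3-p->3
step 1: apply R0 at {0↦1, 1↦0, 2↦2, 3↦3}  → |V|=4 |E|=7  E = 0-q->0 0-q->2 0-p->3 1-q->2 2-p->1 2-p->2 3-p->3
step 2: apply R0 at {0↦3, 1↦0, 2↦2, 3↦1}  → |V|=4 |E|=4  E = 0-q->0 0-q->2 0-p->3 2-p->2
normal form: no rule applies after step 2
NF edges: [(0, 0, 'q'), (0, 2, 'q'), (0, 3, 'p'), (2, 2, 'p')]

Answer: p:2 q:2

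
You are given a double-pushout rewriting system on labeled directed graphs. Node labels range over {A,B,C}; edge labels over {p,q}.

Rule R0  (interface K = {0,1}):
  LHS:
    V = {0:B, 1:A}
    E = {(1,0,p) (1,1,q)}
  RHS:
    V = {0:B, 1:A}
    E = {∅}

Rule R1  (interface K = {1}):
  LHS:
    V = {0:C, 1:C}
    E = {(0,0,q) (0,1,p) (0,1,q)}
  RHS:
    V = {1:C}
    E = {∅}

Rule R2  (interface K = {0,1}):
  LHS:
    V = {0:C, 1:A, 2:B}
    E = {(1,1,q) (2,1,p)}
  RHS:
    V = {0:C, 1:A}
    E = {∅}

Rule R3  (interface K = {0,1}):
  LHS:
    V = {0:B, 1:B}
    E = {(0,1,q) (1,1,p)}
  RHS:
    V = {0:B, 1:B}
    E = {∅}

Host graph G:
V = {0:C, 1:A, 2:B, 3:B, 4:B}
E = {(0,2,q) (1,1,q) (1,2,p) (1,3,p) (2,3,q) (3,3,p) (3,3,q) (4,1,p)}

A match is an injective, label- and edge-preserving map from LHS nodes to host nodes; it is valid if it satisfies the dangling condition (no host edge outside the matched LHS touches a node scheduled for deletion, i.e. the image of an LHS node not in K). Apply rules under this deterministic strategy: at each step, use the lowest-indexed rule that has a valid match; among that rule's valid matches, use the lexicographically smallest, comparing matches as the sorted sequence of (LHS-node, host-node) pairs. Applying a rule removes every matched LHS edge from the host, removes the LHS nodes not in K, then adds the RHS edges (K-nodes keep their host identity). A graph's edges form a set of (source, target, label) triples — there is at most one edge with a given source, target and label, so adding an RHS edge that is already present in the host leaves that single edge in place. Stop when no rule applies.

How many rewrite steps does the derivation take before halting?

Answer: 2

Rewrite trace:
start.  V:5 E:8  edges: 0-q->2 1-q->1 1-p->2 1-p->3 2-q->3 3-p->3 3-q->3 4-p->1
1. fire R0 via {0↦2, 1↦1}  →  V:5 E:6  edges: 0-q->2 1-p->3 2-q->3 3-p->3 3-q->3 4-p->1
2. fire R3 via {0↦2, 1↦3}  →  V:5 E:4  edges: 0-q->2 1-p->3 3-q->3 4-p->1
normal form: no rule applies after step 2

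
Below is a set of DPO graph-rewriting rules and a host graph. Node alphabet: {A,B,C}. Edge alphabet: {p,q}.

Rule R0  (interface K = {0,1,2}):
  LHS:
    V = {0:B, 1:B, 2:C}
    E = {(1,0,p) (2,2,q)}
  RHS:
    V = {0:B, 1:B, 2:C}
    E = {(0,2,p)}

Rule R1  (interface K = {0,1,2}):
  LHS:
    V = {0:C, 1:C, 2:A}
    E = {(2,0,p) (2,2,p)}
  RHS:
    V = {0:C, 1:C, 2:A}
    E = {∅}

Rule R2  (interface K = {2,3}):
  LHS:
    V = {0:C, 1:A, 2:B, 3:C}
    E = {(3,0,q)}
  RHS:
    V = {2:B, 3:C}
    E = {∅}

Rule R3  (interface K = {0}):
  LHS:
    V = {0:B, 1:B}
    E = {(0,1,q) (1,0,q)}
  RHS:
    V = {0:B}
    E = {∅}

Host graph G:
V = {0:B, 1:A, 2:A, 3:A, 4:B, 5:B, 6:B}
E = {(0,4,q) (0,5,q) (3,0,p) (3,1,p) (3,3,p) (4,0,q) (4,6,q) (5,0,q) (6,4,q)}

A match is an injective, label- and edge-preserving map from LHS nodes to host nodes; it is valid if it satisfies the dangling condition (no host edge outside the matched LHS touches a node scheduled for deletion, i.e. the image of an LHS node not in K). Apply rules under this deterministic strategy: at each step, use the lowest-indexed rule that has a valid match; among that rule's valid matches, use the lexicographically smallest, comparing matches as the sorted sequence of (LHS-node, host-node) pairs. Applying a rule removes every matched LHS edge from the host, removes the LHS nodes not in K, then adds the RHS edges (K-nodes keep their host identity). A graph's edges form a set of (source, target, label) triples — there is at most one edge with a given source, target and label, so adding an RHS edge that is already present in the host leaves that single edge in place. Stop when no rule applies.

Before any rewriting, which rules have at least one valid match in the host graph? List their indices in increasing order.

Answer: [R3]

Rewrite trace:
R0: no valid match — LHS pattern not found
R1: no valid match — LHS pattern not found
R2: no valid match — LHS pattern not found
R3: 2 valid matches — {0↦0, 1↦5}, {0↦4, 1↦6}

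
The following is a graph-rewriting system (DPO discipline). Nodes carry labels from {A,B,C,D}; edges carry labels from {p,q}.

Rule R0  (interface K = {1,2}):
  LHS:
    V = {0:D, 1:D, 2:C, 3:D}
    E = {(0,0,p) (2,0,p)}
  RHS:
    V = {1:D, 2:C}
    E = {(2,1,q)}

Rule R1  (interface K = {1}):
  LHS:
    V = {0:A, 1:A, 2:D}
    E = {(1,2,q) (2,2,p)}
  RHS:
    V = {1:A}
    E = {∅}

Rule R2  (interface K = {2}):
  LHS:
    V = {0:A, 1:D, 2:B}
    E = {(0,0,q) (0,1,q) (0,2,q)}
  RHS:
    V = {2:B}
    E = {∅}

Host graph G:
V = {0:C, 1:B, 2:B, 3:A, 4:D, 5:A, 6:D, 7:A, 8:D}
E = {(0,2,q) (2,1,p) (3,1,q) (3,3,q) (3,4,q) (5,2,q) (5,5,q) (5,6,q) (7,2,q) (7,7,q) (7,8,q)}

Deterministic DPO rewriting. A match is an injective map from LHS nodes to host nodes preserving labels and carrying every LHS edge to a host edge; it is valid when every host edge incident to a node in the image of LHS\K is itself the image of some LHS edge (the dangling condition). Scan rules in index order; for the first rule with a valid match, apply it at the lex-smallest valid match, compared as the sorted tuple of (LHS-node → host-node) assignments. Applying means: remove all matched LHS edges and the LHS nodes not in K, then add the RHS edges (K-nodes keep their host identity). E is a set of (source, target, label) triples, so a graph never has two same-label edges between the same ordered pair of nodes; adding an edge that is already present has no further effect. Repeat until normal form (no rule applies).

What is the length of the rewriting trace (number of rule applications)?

Answer: 3

Derivation:
initial: |V|=9 |E|=11  E = 0-q->2 2-p->1 3-q->1 3-q->3 3-q->4 5-q->2 5-q->5 5-q->6 7-q->2 7-q->7 7-q->8
step 1: apply R2 at {0↦3, 1↦4, 2↦1}  → |V|=7 |E|=8  E = 0-q->2 2-p->1 5-q->2 5-q->5 5-q->6 7-q->2 7-q->7 7-q->8
step 2: apply R2 at {0↦5, 1↦6, 2↦2}  → |V|=5 |E|=5  E = 0-q->2 2-p->1 7-q->2 7-q->7 7-q->8
step 3: apply R2 at {0↦7, 1↦8, 2↦2}  → |V|=3 |E|=2  E = 0-q->2 2-p->1
normal form: no rule applies after step 3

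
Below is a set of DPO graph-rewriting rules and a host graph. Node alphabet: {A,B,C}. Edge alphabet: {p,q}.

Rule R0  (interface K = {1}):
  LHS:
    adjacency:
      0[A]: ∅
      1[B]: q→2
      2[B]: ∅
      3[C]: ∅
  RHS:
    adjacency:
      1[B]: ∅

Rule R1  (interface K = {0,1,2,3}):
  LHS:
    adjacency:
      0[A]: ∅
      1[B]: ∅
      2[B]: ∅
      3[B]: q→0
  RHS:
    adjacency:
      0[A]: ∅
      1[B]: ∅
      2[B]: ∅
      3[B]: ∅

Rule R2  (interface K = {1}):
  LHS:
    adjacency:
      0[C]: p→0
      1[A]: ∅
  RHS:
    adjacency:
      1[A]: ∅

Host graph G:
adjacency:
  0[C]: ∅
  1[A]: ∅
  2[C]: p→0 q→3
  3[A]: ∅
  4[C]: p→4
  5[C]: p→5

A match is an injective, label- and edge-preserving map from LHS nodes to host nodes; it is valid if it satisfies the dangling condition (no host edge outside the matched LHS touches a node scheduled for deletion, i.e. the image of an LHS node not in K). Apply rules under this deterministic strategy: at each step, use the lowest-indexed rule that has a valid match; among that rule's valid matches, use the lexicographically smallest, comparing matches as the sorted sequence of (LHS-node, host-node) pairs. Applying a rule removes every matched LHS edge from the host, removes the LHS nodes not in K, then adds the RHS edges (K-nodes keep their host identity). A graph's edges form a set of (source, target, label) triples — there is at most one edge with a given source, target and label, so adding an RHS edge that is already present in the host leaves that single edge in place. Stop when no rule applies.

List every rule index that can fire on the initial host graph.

R0: no valid match — LHS pattern not found
R1: no valid match — LHS pattern not found
R2: 4 valid matches — {0↦4, 1↦1}, {0↦4, 1↦3}, {0↦5, 1↦1} (+1 more)

Answer: [R2]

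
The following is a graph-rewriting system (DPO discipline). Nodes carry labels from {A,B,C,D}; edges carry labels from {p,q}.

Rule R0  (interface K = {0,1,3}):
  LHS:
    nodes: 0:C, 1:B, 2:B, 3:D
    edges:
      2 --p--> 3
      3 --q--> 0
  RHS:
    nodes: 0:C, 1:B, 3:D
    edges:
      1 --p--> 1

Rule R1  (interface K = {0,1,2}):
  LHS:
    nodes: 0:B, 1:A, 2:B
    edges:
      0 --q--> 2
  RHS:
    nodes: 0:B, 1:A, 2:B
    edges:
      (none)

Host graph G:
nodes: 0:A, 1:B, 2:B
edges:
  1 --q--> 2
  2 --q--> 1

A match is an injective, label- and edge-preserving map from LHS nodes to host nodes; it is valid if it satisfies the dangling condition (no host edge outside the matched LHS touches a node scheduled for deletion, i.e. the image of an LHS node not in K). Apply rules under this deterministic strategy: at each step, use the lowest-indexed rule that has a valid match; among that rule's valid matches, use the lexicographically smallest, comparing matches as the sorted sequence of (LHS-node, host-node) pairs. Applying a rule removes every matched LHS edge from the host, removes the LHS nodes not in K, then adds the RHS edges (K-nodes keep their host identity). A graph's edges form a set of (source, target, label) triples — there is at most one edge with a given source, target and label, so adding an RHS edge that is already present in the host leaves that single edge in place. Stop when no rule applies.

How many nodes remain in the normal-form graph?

initial: |V|=3 |E|=2  E = 1-q->2 2-q->1
step 1: apply R1 at {0↦1, 1↦0, 2↦2}  → |V|=3 |E|=1  E = 2-q->1
step 2: apply R1 at {0↦2, 1↦0, 2↦1}  → |V|=3 |E|=0  E = ∅
halt: no rule applies after step 2
NF nodes: {0:A, 1:B, 2:B}

Answer: 3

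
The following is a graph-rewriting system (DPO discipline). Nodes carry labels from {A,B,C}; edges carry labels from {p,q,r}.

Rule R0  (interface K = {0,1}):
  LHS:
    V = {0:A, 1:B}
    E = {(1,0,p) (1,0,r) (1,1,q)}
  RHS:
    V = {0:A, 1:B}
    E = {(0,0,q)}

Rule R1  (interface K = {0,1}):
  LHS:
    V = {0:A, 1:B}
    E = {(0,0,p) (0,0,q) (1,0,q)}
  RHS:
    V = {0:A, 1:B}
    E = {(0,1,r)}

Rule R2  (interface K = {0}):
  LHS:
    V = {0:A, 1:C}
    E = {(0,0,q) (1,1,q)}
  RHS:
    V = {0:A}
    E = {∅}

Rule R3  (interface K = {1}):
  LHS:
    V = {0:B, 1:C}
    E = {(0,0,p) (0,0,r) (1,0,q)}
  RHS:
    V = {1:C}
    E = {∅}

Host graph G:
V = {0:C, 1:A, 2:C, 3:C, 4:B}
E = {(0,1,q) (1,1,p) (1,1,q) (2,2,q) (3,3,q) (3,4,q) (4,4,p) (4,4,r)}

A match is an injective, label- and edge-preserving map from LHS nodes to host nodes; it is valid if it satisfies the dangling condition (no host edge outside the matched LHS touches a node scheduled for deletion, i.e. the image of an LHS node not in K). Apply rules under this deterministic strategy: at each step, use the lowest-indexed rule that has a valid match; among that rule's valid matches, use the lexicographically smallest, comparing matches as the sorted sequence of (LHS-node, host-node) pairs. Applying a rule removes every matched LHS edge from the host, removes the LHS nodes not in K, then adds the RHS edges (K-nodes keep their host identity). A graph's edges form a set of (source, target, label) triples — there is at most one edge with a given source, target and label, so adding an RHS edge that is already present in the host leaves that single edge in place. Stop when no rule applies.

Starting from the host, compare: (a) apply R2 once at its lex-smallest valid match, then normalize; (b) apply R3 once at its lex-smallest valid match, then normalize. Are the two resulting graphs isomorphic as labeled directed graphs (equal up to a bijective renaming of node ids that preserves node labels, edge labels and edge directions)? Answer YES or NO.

branch R2-first: apply at {0↦1, 1↦2} → |E|=6, then 1 more step(s) → NF |V|=3 |E|=3 V={0:C, 1:A, 3:C} E=0-q->1 1-p->1 3-q->3
branch R3-first: apply at {0↦4, 1↦3} → |E|=5, then 1 more step(s) → NF |V|=3 |E|=3 V={0:C, 1:A, 3:C} E=0-q->1 1-p->1 3-q->3
graphs isomorphic (equal up to label-preserving node renaming)

Answer: YES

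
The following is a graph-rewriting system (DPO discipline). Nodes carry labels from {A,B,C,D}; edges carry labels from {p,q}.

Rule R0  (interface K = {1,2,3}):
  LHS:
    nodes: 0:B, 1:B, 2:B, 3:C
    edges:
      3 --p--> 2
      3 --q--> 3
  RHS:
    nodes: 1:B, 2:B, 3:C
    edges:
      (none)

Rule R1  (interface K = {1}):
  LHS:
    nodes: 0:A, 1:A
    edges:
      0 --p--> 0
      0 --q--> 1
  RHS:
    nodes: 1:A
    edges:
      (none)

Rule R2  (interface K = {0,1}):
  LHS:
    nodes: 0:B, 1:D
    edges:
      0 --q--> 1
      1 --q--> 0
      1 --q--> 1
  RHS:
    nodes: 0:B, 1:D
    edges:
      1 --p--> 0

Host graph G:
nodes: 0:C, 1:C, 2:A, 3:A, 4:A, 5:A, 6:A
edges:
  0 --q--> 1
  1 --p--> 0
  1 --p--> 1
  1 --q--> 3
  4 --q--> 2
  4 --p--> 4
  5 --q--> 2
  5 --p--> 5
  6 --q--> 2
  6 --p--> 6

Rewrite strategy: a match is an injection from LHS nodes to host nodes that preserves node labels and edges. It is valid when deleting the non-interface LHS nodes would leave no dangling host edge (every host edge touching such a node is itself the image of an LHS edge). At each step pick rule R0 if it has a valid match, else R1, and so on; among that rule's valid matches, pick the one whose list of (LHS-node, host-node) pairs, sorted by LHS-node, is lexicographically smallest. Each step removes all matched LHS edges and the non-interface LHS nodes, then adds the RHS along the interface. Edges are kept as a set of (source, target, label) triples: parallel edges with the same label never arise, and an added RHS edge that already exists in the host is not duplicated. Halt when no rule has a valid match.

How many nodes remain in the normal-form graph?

Answer: 4

Steps:
[0] host  ⇒  7 nodes, 10 edges  {0-q->1 1-p->0 1-p->1 1-q->3 4-q->2 4-p->4 5-q->2 5-p->5 6-q->2 6-p->6}
[1] R1 @ {0↦4, 1↦2}  ⇒  6 nodes, 8 edges  {0-q->1 1-p->0 1-p->1 1-q->3 5-q->2 5-p->5 6-q->2 6-p->6}
[2] R1 @ {0↦5, 1↦2}  ⇒  5 nodes, 6 edges  {0-q->1 1-p->0 1-p->1 1-q->3 6-q->2 6-p->6}
[3] R1 @ {0↦6, 1↦2}  ⇒  4 nodes, 4 edges  {0-q->1 1-p->0 1-p->1 1-q->3}
normal form: no rule applies after step 3
NF nodes: {0:C, 1:C, 2:A, 3:A}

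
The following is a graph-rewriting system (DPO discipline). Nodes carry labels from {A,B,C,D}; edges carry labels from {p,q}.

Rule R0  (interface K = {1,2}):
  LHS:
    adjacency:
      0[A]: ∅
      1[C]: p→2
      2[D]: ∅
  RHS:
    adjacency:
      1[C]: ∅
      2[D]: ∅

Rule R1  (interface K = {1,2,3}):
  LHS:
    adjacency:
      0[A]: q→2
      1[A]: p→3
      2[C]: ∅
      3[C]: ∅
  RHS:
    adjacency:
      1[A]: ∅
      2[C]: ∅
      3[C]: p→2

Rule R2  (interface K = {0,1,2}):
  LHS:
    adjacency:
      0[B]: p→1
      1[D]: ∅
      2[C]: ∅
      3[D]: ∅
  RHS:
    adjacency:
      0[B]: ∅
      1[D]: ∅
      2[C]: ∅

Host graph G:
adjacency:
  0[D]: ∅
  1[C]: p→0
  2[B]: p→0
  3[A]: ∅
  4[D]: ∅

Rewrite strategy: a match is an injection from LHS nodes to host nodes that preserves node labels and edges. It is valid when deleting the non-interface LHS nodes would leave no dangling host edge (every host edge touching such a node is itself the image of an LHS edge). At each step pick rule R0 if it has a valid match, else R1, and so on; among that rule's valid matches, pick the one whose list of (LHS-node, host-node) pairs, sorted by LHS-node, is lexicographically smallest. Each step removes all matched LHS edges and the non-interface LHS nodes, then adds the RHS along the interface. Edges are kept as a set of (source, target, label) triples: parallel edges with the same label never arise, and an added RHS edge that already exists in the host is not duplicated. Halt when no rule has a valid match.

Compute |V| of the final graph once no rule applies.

start.  V:5 E:2  edges: 1-p->0 2-p->0
1. fire R0 via {0↦3, 1↦1, 2↦0}  →  V:4 E:1  edges: 2-p->0
2. fire R2 via {0↦2, 1↦0, 2↦1, 3↦4}  →  V:3 E:0  edges: ∅
final graph: no rule applies after step 2
NF nodes: {0:D, 1:C, 2:B}

Answer: 3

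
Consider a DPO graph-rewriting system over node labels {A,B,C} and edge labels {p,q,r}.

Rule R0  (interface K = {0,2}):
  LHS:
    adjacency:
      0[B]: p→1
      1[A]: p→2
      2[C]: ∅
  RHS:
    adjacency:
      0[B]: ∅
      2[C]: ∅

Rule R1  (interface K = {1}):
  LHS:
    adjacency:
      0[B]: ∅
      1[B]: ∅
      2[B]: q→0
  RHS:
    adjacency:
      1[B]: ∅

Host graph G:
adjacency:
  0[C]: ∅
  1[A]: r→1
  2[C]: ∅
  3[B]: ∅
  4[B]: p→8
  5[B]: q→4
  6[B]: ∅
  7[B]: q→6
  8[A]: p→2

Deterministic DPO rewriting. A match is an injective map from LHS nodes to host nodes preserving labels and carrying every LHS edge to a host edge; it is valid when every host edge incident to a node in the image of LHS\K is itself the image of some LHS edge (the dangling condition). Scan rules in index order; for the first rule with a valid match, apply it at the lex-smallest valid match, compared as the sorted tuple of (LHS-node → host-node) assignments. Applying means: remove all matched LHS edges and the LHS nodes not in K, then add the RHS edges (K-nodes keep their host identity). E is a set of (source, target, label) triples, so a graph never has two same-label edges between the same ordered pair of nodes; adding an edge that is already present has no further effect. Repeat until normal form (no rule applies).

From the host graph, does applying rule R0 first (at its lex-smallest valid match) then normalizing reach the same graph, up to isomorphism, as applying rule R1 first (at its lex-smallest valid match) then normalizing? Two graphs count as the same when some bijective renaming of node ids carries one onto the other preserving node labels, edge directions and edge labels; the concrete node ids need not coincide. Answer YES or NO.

Answer: YES

Steps:
branch R0-first: apply at {0↦4, 1↦8, 2↦2} → |E|=3, then 2 more step(s) → NF |V|=4 |E|=1 V={0:C, 1:A, 2:C, 3:B} E=1-r->1
branch R1-first: apply at {0↦6, 1↦3, 2↦7} → |E|=4, then 2 more step(s) → NF |V|=4 |E|=1 V={0:C, 1:A, 2:C, 3:B} E=1-r->1
graphs isomorphic (equal up to label-preserving node renaming)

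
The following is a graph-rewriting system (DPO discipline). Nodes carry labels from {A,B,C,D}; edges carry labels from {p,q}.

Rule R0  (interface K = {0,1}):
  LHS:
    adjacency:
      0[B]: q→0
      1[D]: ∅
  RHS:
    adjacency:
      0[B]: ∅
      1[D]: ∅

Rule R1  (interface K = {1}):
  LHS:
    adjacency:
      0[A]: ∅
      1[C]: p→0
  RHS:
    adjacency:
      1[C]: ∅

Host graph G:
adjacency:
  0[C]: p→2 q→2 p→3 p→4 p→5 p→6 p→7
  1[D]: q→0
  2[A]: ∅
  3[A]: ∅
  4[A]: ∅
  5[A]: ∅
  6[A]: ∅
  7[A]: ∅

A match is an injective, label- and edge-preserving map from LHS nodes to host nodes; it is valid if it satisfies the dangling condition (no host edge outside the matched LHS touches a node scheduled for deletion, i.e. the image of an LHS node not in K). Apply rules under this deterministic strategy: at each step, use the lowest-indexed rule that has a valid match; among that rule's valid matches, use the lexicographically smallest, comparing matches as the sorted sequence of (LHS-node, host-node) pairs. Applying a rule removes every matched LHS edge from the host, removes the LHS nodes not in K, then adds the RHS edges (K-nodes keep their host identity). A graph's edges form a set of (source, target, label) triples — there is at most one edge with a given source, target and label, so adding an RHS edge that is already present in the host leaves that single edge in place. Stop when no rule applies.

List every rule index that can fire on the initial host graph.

R0: no valid match — LHS pattern not found
R1: 5 valid matches — {0↦3, 1↦0}, {0↦4, 1↦0}, {0↦5, 1↦0} (+2 more)

Answer: [R1]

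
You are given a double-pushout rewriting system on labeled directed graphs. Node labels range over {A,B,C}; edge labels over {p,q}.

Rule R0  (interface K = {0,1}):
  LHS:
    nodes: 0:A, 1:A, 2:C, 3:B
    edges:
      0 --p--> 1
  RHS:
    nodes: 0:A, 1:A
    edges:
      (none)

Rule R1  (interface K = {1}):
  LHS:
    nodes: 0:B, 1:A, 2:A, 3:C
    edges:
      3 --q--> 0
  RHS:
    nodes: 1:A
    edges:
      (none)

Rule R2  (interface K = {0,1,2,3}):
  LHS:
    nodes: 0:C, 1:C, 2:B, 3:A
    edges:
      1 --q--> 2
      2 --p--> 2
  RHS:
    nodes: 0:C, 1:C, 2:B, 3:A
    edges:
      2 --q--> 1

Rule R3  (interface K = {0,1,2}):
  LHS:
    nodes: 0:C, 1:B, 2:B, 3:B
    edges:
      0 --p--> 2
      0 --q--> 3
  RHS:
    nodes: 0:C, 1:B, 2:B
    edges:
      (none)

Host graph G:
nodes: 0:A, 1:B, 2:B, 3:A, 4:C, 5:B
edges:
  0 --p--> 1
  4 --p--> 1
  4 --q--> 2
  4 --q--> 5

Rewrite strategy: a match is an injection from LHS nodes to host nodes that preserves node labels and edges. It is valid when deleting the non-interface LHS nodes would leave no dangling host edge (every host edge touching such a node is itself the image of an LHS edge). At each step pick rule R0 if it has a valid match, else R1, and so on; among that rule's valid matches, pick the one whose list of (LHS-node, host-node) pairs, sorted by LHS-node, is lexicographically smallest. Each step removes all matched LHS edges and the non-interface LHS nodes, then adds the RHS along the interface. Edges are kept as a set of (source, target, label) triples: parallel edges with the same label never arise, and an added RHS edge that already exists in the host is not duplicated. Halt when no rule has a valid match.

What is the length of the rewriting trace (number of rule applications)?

Answer: 2

Rewrite trace:
initial: |V|=6 |E|=4  E = 0-p->1 4-p->1 4-q->2 4-q->5
step 1: apply R3 at {0↦4, 1↦2, 2↦1, 3↦5}  → |V|=5 |E|=2  E = 0-p->1 4-q->2
step 2: apply R1 at {0↦2, 1↦0, 2↦3, 3↦4}  → |V|=2 |E|=1  E = 0-p->1
halt: no rule applies after step 2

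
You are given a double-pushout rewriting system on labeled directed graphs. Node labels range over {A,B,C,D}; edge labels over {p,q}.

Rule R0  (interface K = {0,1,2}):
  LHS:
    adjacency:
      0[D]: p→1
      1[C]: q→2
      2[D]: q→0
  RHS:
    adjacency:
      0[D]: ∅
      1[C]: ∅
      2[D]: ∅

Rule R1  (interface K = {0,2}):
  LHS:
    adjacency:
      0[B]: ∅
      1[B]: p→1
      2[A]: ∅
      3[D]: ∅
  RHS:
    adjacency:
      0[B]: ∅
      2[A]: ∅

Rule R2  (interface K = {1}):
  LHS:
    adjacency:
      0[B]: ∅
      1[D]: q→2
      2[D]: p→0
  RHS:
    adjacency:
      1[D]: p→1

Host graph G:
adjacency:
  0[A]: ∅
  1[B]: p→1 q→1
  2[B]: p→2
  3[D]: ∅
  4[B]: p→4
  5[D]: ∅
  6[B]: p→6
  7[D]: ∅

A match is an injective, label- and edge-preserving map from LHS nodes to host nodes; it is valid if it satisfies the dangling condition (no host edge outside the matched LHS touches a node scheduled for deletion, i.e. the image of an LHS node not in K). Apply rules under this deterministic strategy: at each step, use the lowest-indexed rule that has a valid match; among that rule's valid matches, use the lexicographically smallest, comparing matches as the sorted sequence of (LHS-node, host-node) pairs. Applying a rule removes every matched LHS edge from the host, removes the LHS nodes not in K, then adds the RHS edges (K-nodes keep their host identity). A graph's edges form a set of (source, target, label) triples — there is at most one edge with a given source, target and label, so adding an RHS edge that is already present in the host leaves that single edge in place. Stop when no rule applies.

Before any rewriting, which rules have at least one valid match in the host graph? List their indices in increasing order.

Answer: [R1]

Steps:
R0: no valid match — LHS pattern not found
R1: 27 valid matches — {0↦1, 1↦2, 2↦0, 3↦3}, {0↦1, 1↦2, 2↦0, 3↦5}, {0↦1, 1↦2, 2↦0, 3↦7} (+24 more)
R2: no valid match — LHS pattern not found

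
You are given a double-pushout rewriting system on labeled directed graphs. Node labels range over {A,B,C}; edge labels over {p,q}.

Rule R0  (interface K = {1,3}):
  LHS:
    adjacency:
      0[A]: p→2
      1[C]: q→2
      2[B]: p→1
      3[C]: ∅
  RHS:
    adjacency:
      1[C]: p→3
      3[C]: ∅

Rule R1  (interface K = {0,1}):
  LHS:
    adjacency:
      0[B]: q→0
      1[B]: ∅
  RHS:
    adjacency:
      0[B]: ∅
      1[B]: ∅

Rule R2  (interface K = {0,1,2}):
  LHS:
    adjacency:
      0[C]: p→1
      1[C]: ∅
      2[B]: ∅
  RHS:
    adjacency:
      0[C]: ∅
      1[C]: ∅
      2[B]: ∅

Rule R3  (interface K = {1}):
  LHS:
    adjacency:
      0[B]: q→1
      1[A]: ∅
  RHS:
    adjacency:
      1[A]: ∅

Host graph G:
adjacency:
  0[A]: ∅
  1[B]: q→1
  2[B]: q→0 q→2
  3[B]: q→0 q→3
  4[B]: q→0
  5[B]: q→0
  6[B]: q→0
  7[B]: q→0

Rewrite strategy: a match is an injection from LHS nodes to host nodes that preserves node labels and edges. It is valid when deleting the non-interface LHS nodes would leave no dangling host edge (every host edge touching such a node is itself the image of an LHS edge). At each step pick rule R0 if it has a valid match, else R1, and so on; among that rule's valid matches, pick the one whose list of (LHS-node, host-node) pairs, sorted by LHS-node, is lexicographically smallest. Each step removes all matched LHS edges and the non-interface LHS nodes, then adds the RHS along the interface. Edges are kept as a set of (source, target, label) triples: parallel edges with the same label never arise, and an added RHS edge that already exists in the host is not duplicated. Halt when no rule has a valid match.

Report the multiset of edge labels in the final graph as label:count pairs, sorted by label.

[0] host  ⇒  8 nodes, 9 edges  {1-q->1 2-q->0 2-q->2 3-q->0 3-q->3 4-q->0 5-q->0 6-q->0 7-q->0}
[1] R1 @ {0↦1, 1↦2}  ⇒  8 nodes, 8 edges  {2-q->0 2-q->2 3-q->0 3-q->3 4-q->0 5-q->0 6-q->0 7-q->0}
[2] R1 @ {0↦2, 1↦1}  ⇒  8 nodes, 7 edges  {2-q->0 3-q->0 3-q->3 4-q->0 5-q->0 6-q->0 7-q->0}
[3] R1 @ {0↦3, 1↦1}  ⇒  8 nodes, 6 edges  {2-q->0 3-q->0 4-q->0 5-q->0 6-q->0 7-q->0}
[4] R3 @ {0↦2, 1↦0}  ⇒  7 nodes, 5 edges  {3-q->0 4-q->0 5-q->0 6-q->0 7-q->0}
[5] R3 @ {0↦3, 1↦0}  ⇒  6 nodes, 4 edges  {4-q->0 5-q->0 6-q->0 7-q->0}
[6] R3 @ {0↦4, 1↦0}  ⇒  5 nodes, 3 edges  {5-q->0 6-q->0 7-q->0}
[7] R3 @ {0↦5, 1↦0}  ⇒  4 nodes, 2 edges  {6-q->0 7-q->0}
[8] R3 @ {0↦6, 1↦0}  ⇒  3 nodes, 1 edges  {7-q->0}
[9] R3 @ {0↦7, 1↦0}  ⇒  2 nodes, 0 edges  {∅}
final graph: no rule applies after step 9
NF edges: []

Answer: (no edges)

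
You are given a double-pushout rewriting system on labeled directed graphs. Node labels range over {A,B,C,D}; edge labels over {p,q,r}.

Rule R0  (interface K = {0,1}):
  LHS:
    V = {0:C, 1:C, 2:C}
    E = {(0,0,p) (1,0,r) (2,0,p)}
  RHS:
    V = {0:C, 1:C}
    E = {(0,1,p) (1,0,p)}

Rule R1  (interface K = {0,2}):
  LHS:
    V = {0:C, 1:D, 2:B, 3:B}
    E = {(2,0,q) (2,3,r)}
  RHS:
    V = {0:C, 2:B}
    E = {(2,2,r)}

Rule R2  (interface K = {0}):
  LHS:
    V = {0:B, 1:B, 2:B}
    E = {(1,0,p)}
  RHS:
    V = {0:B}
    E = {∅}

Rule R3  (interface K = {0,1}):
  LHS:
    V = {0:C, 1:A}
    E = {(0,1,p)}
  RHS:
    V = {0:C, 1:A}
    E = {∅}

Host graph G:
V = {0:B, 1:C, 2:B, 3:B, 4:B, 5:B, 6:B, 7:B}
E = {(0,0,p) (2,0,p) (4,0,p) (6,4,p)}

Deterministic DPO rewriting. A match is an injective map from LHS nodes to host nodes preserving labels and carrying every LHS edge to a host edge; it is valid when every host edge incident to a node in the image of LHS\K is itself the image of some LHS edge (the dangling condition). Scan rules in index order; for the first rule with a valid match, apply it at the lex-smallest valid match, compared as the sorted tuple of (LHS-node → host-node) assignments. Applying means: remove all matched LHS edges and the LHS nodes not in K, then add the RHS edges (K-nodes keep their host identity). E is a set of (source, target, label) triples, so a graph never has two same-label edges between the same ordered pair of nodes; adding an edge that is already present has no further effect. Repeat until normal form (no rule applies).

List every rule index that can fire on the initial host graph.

Answer: [R2]

Steps:
R0: no valid match — LHS pattern not found
R1: no valid match — LHS pattern not found
R2: 6 valid matches — {0↦0, 1↦2, 2↦3}, {0↦0, 1↦2, 2↦5}, {0↦0, 1↦2, 2↦7} (+3 more)
R3: no valid match — LHS pattern not found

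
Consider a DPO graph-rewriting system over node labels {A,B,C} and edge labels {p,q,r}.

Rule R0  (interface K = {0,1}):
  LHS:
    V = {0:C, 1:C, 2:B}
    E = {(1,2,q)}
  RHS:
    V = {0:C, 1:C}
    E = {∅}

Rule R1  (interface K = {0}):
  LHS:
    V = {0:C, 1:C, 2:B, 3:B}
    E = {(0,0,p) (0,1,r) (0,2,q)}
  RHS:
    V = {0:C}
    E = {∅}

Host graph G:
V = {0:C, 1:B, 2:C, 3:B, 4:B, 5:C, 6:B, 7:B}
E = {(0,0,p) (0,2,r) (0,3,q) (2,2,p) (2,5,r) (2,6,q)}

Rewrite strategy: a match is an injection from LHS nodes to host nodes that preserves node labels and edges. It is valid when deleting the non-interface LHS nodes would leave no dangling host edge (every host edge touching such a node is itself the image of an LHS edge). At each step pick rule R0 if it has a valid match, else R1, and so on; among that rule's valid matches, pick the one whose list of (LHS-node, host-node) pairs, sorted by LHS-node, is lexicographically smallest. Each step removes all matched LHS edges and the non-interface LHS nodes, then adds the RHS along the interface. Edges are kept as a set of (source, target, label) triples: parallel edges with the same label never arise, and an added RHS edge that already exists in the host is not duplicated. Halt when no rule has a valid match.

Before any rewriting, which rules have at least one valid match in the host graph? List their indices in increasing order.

R0: 4 valid matches — {0↦0, 1↦2, 2↦6}, {0↦2, 1↦0, 2↦3}, {0↦5, 1↦0, 2↦3} (+1 more)
R1: 3 valid matches — {0↦2, 1↦5, 2↦6, 3↦1}, {0↦2, 1↦5, 2↦6, 3↦4}, {0↦2, 1↦5, 2↦6, 3↦7}

Answer: [R0,R1]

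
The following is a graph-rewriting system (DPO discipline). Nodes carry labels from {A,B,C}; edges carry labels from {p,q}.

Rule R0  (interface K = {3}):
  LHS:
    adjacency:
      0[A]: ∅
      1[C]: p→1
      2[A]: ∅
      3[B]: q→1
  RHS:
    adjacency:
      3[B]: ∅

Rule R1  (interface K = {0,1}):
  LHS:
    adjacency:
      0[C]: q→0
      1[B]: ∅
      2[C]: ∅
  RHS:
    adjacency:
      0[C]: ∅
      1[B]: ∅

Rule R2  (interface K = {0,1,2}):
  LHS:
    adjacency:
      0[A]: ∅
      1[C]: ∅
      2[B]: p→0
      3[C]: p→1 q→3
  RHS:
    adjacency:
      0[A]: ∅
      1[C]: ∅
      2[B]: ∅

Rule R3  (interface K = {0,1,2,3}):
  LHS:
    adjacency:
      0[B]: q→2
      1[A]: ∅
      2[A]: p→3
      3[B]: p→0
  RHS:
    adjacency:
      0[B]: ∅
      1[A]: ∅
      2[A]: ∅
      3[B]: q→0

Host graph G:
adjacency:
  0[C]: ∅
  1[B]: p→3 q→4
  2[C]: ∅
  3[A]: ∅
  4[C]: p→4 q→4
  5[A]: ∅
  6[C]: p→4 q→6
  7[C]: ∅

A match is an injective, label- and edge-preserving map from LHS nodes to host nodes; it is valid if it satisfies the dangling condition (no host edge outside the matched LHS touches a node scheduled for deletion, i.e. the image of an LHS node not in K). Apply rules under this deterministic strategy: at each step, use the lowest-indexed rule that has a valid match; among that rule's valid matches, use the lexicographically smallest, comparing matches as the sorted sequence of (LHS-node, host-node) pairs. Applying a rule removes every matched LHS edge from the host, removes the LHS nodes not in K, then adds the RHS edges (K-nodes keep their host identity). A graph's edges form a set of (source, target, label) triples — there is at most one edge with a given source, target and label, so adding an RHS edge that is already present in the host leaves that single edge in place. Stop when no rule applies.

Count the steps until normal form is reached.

initial: |V|=8 |E|=6  E = 1-p->3 1-q->4 4-p->4 4-q->4 6-p->4 6-q->6
step 1: apply R1 at {0↦4, 1↦1, 2↦0}  → |V|=7 |E|=5  E = 1-p->3 1-q->4 4-p->4 6-p->4 6-q->6
step 2: apply R1 at {0↦6, 1↦1, 2↦2}  → |V|=6 |E|=4  E = 1-p->3 1-q->4 4-p->4 6-p->4
normal form: no rule applies after step 2

Answer: 2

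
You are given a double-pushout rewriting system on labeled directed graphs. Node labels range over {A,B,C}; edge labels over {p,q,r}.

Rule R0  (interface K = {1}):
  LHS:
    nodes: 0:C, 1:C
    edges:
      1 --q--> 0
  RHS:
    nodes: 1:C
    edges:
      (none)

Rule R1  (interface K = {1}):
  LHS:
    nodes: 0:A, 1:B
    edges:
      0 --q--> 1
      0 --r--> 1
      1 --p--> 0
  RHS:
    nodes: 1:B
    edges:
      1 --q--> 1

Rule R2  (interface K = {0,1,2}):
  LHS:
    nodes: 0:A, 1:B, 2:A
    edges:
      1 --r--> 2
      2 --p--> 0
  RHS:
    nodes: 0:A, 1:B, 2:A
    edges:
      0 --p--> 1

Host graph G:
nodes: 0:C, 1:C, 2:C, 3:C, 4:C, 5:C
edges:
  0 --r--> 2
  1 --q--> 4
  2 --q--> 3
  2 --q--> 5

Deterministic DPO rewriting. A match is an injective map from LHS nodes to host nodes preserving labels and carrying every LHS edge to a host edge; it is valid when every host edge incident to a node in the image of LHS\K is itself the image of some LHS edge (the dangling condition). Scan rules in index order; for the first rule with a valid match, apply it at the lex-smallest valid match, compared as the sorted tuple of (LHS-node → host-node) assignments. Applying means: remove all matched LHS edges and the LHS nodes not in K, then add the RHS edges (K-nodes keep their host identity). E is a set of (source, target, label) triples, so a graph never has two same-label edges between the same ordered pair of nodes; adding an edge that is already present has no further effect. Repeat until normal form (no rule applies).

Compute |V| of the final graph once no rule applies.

Answer: 3

Rewrite trace:
initial: |V|=6 |E|=4  E = 0-r->2 1-q->4 2-q->3 2-q->5
step 1: apply R0 at {0↦3, 1↦2}  → |V|=5 |E|=3  E = 0-r->2 1-q->4 2-q->5
step 2: apply R0 at {0↦4, 1↦1}  → |V|=4 |E|=2  E = 0-r->2 2-q->5
step 3: apply R0 at {0↦5, 1↦2}  → |V|=3 |E|=1  E = 0-r->2
normal form: no rule applies after step 3
NF nodes: {0:C, 1:C, 2:C}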